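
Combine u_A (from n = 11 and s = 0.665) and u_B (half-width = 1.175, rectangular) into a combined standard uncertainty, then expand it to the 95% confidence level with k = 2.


u_A = s / sqrt(n) = 0.665 / sqrt(11) = 0.20050504
u_B = half_width / sqrt(3) = 1.175 / sqrt(3) = 0.67838657
uc = sqrt(u_A^2 + u_B^2) = sqrt(0.20050504^2 + 0.67838657^2) = 0.70739707
U = k * uc = 2 * 0.70739707
U = 1.4148

1.4148


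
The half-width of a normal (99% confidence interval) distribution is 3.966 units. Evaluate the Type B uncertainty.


u_B = half_width / 2.576
u_B = 3.966 / 2.576
u_B = 1.5396

1.5396


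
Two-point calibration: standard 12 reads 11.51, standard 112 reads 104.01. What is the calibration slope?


slope = (y2 - y1) / (x2 - x1)
= (104.01 - 11.51) / (112 - 12)
= 92.5000 / 100
= 0.9250

0.9250


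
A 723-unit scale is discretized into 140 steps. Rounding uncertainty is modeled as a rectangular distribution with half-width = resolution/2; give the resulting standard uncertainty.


resolution = range / divisions
resolution = 723 / 140 = 5.1642857
u_res = resolution / (2*sqrt(3))
u_res = 5.1642857 / 3.4641016
u_res = 1.4908

1.4908


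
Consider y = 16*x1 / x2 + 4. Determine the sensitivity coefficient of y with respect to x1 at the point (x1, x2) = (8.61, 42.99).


y = 16*x1 / x2 + 4
dy/dx1 = 16/x2
Evaluate at x2 = 42.99: c1 = 16 / 42.99
c1 = 0.3722

0.3722


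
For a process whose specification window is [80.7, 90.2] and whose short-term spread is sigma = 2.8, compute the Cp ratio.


Cp = (USL - LSL) / (6 * sigma)
= (90.2 - 80.7) / (6 * 2.8)
= 9.5000 / 16.8000
= 0.5655

0.5655


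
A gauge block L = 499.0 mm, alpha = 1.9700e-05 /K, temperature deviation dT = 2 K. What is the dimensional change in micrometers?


dL = L * alpha * dT
= 499.0 * 1.9700e-05 * 2
= 0.0196606 mm
dL_um = 0.0196606 * 1000 = 19.6606 um

19.6606


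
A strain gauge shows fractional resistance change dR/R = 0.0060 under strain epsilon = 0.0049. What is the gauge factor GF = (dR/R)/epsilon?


GF = (dR/R) / epsilon
= 0.0060 / 0.0049
= 1.2245

1.2245


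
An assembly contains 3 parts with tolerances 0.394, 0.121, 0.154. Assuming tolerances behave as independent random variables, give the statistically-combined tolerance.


RSS = sqrt(0.394^2 + 0.121^2 + 0.154^2)
= sqrt(0.193593)
= 0.4400

0.4400


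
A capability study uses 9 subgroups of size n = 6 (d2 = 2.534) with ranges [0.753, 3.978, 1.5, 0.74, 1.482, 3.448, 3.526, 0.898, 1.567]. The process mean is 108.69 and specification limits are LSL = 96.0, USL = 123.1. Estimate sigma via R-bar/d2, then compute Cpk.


R_bar = (0.753 + 3.978 + 1.5 + 0.74 + 1.482 + 3.448 + 3.526 + 0.898 + 1.567) / 9 = 1.988
sigma = R_bar / d2 = 1.988 / 2.534 = 0.78453039
Cp = (USL - LSL)/(6*sigma) = (123.1 - 96.0)/(6*0.78453039) = 5.7572
Cpu = (123.1 - 108.69)/(3*0.78453039) = 6.1226
Cpl = (108.69 - 96.0)/(3*0.78453039) = 5.3918
Cpk = min(Cpu, Cpl) = 5.3918

5.3918


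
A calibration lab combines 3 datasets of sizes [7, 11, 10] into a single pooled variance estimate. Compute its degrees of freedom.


nu = sum_i (n_i - 1)
nu = ((7 - 1) + (11 - 1) + (10 - 1))
nu = 6 + 10 + 9
nu = 25

25


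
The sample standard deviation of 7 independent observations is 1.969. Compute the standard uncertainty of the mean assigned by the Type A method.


u_A = s / sqrt(n)
u_A = 1.969 / sqrt(7)
u_A = 1.969 / 2.6457513
u_A = 0.7442

0.7442


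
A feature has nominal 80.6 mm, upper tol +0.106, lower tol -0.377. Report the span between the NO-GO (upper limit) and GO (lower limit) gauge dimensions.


GO = nominal - lower_tol (smallest hole = maximum material condition)
GO = 80.6 - 0.377 = 80.223
NO-GO = nominal + upper_tol (largest hole = least material condition)
NO-GO = 80.6 + 0.106 = 80.706
spread = NO-GO - GO = 80.706 - 80.223 = 0.4830

0.4830


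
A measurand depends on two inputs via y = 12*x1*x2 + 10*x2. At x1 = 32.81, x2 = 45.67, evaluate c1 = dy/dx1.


y = 12*x1*x2 + 10*x2
dy/dx1 = 12*x2
Evaluate at x2 = 45.67: c1 = 12 * 45.67
c1 = 548.0400

548.0400


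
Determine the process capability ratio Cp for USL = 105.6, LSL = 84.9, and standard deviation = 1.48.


Cp = (USL - LSL) / (6 * sigma)
= (105.6 - 84.9) / (6 * 1.48)
= 20.7000 / 8.8800
= 2.3311

2.3311


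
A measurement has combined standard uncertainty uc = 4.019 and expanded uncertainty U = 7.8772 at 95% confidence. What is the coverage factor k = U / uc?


k = U / uc
k = 7.8772 / 4.019
k = 1.96

1.96


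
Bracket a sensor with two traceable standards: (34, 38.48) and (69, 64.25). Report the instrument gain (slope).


slope = (y2 - y1) / (x2 - x1)
= (64.25 - 38.48) / (69 - 34)
= 25.7700 / 35
= 0.7363

0.7363


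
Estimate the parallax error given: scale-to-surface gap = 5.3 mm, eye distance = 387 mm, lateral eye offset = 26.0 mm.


error = h * offset / d
= 5.3 * 26.0 / 387
= 0.3561

0.3561


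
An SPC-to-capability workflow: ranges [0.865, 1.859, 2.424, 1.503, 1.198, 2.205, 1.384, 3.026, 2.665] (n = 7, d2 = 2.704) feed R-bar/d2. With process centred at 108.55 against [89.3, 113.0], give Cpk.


R_bar = (0.865 + 1.859 + 2.424 + 1.503 + 1.198 + 2.205 + 1.384 + 3.026 + 2.665) / 9 = 1.9032222
sigma = R_bar / d2 = 1.9032222 / 2.704 = 0.70385436
Cp = (USL - LSL)/(6*sigma) = (113.0 - 89.3)/(6*0.70385436) = 5.6120
Cpu = (113.0 - 108.55)/(3*0.70385436) = 2.1074
Cpl = (108.55 - 89.3)/(3*0.70385436) = 9.1165
Cpk = min(Cpu, Cpl) = 2.1074

2.1074


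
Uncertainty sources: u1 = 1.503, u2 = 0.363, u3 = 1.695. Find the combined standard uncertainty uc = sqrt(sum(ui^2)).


uc = sqrt(1.503^2 + 0.363^2 + 1.695^2)
uc = sqrt(5.263803)
uc = 2.2943

2.2943


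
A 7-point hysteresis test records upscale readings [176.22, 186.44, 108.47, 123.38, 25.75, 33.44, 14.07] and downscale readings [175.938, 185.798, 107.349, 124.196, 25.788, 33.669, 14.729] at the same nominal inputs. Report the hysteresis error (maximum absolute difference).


|176.22 - 175.938| = 0.2820
|186.44 - 185.798| = 0.6420
|108.47 - 107.349| = 1.1210
|123.38 - 124.196| = 0.8160
|25.75 - 25.788| = 0.0380
|33.44 - 33.669| = 0.2290
|14.07 - 14.729| = 0.6590
hysteresis = max(diffs) = 1.1210

1.1210


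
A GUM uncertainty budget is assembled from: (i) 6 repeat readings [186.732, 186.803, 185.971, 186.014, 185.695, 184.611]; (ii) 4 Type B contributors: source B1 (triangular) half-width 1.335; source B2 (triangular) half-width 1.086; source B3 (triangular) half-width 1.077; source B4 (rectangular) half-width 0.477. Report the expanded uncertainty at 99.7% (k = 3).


mean = (186.732 + 186.803 + 185.971 + 186.014 + 185.695 + 184.611) / 6 = 185.971
s = sqrt(sum((x - mean)^2)/(n-1)) = 0.79987124
u_A = s / sqrt(n) = 0.79987124 / sqrt(6) = 0.32654607
u_B1 = 1.335 / sqrt(6) = 0.54501147
u_B2 = 1.086 / sqrt(6) = 0.44335764
u_B3 = 1.077 / sqrt(6) = 0.43968341
u_B4 = 0.477 / sqrt(3) = 0.27539608
uc = sqrt(0.32654607^2 + 0.54501147^2 + 0.44335764^2 + 0.43968341^2 + 0.27539608^2) = 0.9324164
U = k * uc = 3 * 0.9324164
U = 2.7972

2.7972


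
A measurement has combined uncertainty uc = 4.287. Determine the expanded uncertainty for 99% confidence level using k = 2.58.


U = k * uc
U = 2.58 * 4.287
U = 11.0605

11.0605


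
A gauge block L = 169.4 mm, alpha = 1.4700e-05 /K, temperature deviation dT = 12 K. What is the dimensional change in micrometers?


dL = L * alpha * dT
= 169.4 * 1.4700e-05 * 12
= 0.0298822 mm
dL_um = 0.0298822 * 1000 = 29.8822 um

29.8822


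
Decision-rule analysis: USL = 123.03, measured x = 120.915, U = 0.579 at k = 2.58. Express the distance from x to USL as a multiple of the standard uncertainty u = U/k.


u = U / k = 0.579 / 2.58 = 0.2244186
margin = |USL - x| = |123.03 - 120.915| = 2.115
z = margin / u = 2.115 / 0.2244186
z = 9.4244

9.4244


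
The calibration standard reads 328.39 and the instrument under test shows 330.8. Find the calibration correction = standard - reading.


Correction = standard - reading
= 328.39 - 330.8
= -2.4100

-2.4100


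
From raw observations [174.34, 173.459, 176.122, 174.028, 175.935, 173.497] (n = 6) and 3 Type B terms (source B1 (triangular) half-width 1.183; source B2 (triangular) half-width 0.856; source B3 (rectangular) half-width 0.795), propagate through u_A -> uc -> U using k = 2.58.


mean = (174.34 + 173.459 + 176.122 + 174.028 + 175.935 + 173.497) / 6 = 174.5635
s = sqrt(sum((x - mean)^2)/(n-1)) = 1.1835531
u_A = s / sqrt(n) = 1.1835531 / sqrt(6) = 0.48318353
u_B1 = 1.183 / sqrt(6) = 0.48295773
u_B2 = 0.856 / sqrt(6) = 0.34946054
u_B3 = 0.795 / sqrt(3) = 0.45899346
uc = sqrt(0.48318353^2 + 0.48295773^2 + 0.34946054^2 + 0.45899346^2) = 0.89415444
U = k * uc = 2.58 * 0.89415444
U = 2.3069

2.3069


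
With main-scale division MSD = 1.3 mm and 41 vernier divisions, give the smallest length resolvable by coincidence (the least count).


LC = MSD / n_div
= 1.3 / 41
= 0.0317

0.0317


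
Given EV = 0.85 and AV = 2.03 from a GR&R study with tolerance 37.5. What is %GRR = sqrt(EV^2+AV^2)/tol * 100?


GRR = sqrt(EV^2 + AV^2) = sqrt(0.85^2 + 2.03^2) = 2.2007726
%GRR = GRR / tol * 100 = 2.2007726 / 37.5 * 100
%GRR = 5.8687

5.8687


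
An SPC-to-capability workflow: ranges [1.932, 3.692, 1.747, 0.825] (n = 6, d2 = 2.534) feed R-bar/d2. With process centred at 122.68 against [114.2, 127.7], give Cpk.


R_bar = (1.932 + 3.692 + 1.747 + 0.825) / 4 = 2.049
sigma = R_bar / d2 = 2.049 / 2.534 = 0.808603
Cp = (USL - LSL)/(6*sigma) = (127.7 - 114.2)/(6*0.808603) = 2.7826
Cpu = (127.7 - 122.68)/(3*0.808603) = 2.0694
Cpl = (122.68 - 114.2)/(3*0.808603) = 3.4957
Cpk = min(Cpu, Cpl) = 2.0694

2.0694


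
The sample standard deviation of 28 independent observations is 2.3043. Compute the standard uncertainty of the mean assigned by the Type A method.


u_A = s / sqrt(n)
u_A = 2.3043 / sqrt(28)
u_A = 2.3043 / 5.2915026
u_A = 0.4355

0.4355


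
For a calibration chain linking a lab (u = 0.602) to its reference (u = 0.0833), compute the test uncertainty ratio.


TUR = u_lab / u_ref
= 0.602 / 0.0833
= 7.2269

7.2269


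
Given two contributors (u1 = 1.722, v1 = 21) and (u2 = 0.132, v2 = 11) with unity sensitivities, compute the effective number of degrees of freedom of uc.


uc = sqrt(u1^2 + u2^2) = sqrt(1.722^2 + 0.132^2) = 1.7270518
v_eff = uc^4 / (u1^4/v1 + u2^4/v2)
= 1.7270518^4 / (1.722^4/21 + 0.132^4/11)
= 8.8965465 / 0.41873756
v_eff = 21.2461

21.2461


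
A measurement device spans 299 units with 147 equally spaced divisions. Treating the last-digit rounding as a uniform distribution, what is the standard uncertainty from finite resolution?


resolution = range / divisions
resolution = 299 / 147 = 2.0340136
u_res = resolution / (2*sqrt(3))
u_res = 2.0340136 / 3.4641016
u_res = 0.5872

0.5872


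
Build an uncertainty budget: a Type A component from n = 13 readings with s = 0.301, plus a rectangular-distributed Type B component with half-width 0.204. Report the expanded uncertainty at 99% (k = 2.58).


u_A = s / sqrt(n) = 0.301 / sqrt(13) = 0.08348238
u_B = half_width / sqrt(3) = 0.204 / sqrt(3) = 0.11777945
uc = sqrt(u_A^2 + u_B^2) = sqrt(0.08348238^2 + 0.11777945^2) = 0.14436518
U = k * uc = 2.58 * 0.14436518
U = 0.3725

0.3725


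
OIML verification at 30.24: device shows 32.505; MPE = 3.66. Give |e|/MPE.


e = indication - reference = 32.505 - 30.24 = 2.2650
|e| = 2.2650
ratio = |e| / MPE = 2.2650 / 3.66
ratio = 0.6189

0.6189


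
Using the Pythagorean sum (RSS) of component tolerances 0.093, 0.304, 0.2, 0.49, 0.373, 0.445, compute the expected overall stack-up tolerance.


RSS = sqrt(0.093^2 + 0.304^2 + 0.2^2 + 0.49^2 + 0.373^2 + 0.445^2)
= sqrt(0.718319)
= 0.8475

0.8475


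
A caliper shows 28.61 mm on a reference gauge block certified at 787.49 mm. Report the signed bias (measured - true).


Systematic error = measured - true
= 28.61 - 787.49
= -758.8800

-758.8800


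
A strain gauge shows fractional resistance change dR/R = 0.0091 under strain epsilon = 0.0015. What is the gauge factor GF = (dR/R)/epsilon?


GF = (dR/R) / epsilon
= 0.0091 / 0.0015
= 6.0667

6.0667


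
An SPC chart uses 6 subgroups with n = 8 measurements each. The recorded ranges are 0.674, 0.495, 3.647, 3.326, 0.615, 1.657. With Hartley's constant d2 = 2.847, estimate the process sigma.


R_bar = (0.674 + 0.495 + 3.647 + 3.326 + 0.615 + 1.657) / 6
R_bar = 10.414 / 6 = 1.7356667
sigma_hat = R_bar / d2 = 1.7356667 / 2.847 = 0.6096

0.6096


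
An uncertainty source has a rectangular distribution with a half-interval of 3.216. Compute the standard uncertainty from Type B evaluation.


u_B = half_width / sqrt(3)
u_B = 3.216 / 1.7320508
u_B = 1.8568

1.8568


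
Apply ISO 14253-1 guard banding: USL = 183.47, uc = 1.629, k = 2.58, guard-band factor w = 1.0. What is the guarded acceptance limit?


U = k * uc = 2.58 * 1.629 = 4.20282
guard band g = w * U = 1.0 * 4.20282 = 4.20282
AL = USL - g = 183.47 - 4.20282
AL = 179.2672

179.2672


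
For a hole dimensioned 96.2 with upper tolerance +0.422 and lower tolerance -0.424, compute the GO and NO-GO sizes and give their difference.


GO = nominal - lower_tol (smallest hole = maximum material condition)
GO = 96.2 - 0.424 = 95.776
NO-GO = nominal + upper_tol (largest hole = least material condition)
NO-GO = 96.2 + 0.422 = 96.622
spread = NO-GO - GO = 96.622 - 95.776 = 0.8460

0.8460


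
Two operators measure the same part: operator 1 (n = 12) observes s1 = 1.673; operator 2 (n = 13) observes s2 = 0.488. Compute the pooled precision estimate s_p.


s_p = sqrt(((n1-1)*s1^2 + (n2-1)*s2^2) / (n1+n2-2))
numerator = (12-1)*1.673^2 + (13-1)*0.488^2 = 30.788219 + 2.857728 = 33.645947
denominator = 12 + 13 - 2 = 23
s_p^2 = 33.645947 / 23 = 1.4628673
s_p = sqrt(1.4628673) = 1.2095

1.2095


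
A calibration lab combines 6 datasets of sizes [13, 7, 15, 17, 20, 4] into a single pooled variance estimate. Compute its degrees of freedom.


nu = sum_i (n_i - 1)
nu = ((13 - 1) + (7 - 1) + (15 - 1) + (17 - 1) + (20 - 1) + (4 - 1))
nu = 12 + 6 + 14 + 16 + 19 + 3
nu = 70

70


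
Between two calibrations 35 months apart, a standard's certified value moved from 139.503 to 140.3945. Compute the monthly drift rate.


rate = (v2 - v1) / months
= (140.3945 - 139.503) / 35
= 0.8915 / 35
= 0.0255

0.0255


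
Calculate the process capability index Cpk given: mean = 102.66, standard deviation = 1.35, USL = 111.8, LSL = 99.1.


Cpu = (USL - mean) / (3*sigma) = (111.8 - 102.66) / (3*1.35) = 2.2568
Cpl = (mean - LSL) / (3*sigma) = (102.66 - 99.1) / (3*1.35) = 0.8790
Cpk = min(Cpu, Cpl) = 0.8790

0.8790


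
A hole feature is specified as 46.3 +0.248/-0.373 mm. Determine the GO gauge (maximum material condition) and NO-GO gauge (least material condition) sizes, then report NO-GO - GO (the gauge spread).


GO = nominal - lower_tol (smallest hole = maximum material condition)
GO = 46.3 - 0.373 = 45.927
NO-GO = nominal + upper_tol (largest hole = least material condition)
NO-GO = 46.3 + 0.248 = 46.548
spread = NO-GO - GO = 46.548 - 45.927 = 0.6210

0.6210


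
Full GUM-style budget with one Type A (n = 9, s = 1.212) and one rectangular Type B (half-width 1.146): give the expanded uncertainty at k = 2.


u_A = s / sqrt(n) = 1.212 / sqrt(9) = 0.404
u_B = half_width / sqrt(3) = 1.146 / sqrt(3) = 0.66164341
uc = sqrt(u_A^2 + u_B^2) = sqrt(0.404^2 + 0.66164341^2) = 0.77523416
U = k * uc = 2 * 0.77523416
U = 1.5505

1.5505


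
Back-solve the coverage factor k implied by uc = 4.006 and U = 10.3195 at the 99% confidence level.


k = U / uc
k = 10.3195 / 4.006
k = 2.576

2.576


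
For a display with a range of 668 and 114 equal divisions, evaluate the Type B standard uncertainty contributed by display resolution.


resolution = range / divisions
resolution = 668 / 114 = 5.8596491
u_res = resolution / (2*sqrt(3))
u_res = 5.8596491 / 3.4641016
u_res = 1.6915

1.6915


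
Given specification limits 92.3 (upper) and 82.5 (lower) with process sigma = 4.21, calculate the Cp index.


Cp = (USL - LSL) / (6 * sigma)
= (92.3 - 82.5) / (6 * 4.21)
= 9.8000 / 25.2600
= 0.3880

0.3880


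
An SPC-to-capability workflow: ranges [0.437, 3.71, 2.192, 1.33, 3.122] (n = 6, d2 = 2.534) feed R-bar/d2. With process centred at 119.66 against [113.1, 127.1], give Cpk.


R_bar = (0.437 + 3.71 + 2.192 + 1.33 + 3.122) / 5 = 2.1582
sigma = R_bar / d2 = 2.1582 / 2.534 = 0.85169692
Cp = (USL - LSL)/(6*sigma) = (127.1 - 113.1)/(6*0.85169692) = 2.7396
Cpu = (127.1 - 119.66)/(3*0.85169692) = 2.9118
Cpl = (119.66 - 113.1)/(3*0.85169692) = 2.5674
Cpk = min(Cpu, Cpl) = 2.5674

2.5674


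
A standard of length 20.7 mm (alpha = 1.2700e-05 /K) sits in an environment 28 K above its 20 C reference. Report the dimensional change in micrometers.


dL = L * alpha * dT
= 20.7 * 1.2700e-05 * 28
= 0.0073609 mm
dL_um = 0.0073609 * 1000 = 7.3609 um

7.3609


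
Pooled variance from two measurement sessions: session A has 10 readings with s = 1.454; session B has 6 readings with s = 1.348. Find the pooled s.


s_p = sqrt(((n1-1)*s1^2 + (n2-1)*s2^2) / (n1+n2-2))
numerator = (10-1)*1.454^2 + (6-1)*1.348^2 = 19.027044 + 9.08552 = 28.112564
denominator = 10 + 6 - 2 = 14
s_p^2 = 28.112564 / 14 = 2.0080403
s_p = sqrt(2.0080403) = 1.4171

1.4171


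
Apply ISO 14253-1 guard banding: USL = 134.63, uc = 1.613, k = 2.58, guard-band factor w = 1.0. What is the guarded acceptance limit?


U = k * uc = 2.58 * 1.613 = 4.16154
guard band g = w * U = 1.0 * 4.16154 = 4.16154
AL = USL - g = 134.63 - 4.16154
AL = 130.4685

130.4685


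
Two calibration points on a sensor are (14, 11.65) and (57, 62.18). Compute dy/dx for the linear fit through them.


slope = (y2 - y1) / (x2 - x1)
= (62.18 - 11.65) / (57 - 14)
= 50.5300 / 43
= 1.1751

1.1751


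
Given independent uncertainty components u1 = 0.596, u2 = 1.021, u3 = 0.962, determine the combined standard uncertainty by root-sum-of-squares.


uc = sqrt(0.596^2 + 1.021^2 + 0.962^2)
uc = sqrt(2.323101)
uc = 1.5242

1.5242


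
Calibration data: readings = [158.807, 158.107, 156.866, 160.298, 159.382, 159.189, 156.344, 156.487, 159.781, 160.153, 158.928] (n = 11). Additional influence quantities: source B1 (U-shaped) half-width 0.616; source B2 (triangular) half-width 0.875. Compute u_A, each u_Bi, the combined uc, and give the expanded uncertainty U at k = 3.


mean = (158.807 + 158.107 + 156.866 + 160.298 + 159.382 + 159.189 + 156.344 + 156.487 + 159.781 + 160.153 + 158.928) / 11 = 158.5765455
s = sqrt(sum((x - mean)^2)/(n-1)) = 1.4351554
u_A = s / sqrt(n) = 1.4351554 / sqrt(11) = 0.43271563
u_B1 = 0.616 / sqrt(2) = 0.43557778
u_B2 = 0.875 / sqrt(6) = 0.35721725
uc = sqrt(0.43271563^2 + 0.43557778^2 + 0.35721725^2) = 0.71033442
U = k * uc = 3 * 0.71033442
U = 2.1310

2.1310


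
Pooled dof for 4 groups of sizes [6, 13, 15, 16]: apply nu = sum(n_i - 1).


nu = sum_i (n_i - 1)
nu = ((6 - 1) + (13 - 1) + (15 - 1) + (16 - 1))
nu = 5 + 12 + 14 + 15
nu = 46

46


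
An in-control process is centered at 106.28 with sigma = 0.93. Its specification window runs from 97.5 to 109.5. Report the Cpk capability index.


Cpu = (USL - mean) / (3*sigma) = (109.5 - 106.28) / (3*0.93) = 1.1541
Cpl = (mean - LSL) / (3*sigma) = (106.28 - 97.5) / (3*0.93) = 3.1470
Cpk = min(Cpu, Cpl) = 1.1541

1.1541


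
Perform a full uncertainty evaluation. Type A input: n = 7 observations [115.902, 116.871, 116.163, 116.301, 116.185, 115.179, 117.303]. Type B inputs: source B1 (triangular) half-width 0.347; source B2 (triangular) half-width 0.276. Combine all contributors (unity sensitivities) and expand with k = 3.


mean = (115.902 + 116.871 + 116.163 + 116.301 + 116.185 + 115.179 + 117.303) / 7 = 116.272
s = sqrt(sum((x - mean)^2)/(n-1)) = 0.6799022
u_A = s / sqrt(n) = 0.6799022 / sqrt(7) = 0.25697888
u_B1 = 0.347 / sqrt(6) = 0.14166216
u_B2 = 0.276 / sqrt(6) = 0.11267653
uc = sqrt(0.25697888^2 + 0.14166216^2 + 0.11267653^2) = 0.31432835
U = k * uc = 3 * 0.31432835
U = 0.9430

0.9430


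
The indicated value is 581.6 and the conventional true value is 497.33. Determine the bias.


Systematic error = measured - true
= 581.6 - 497.33
= 84.2700

84.2700


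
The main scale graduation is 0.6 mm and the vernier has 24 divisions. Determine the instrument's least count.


LC = MSD / n_div
= 0.6 / 24
= 0.0250

0.0250


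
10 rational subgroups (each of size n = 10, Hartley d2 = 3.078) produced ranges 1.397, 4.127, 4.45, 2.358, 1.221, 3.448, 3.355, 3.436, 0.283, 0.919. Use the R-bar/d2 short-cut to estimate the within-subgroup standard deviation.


R_bar = (1.397 + 4.127 + 4.45 + 2.358 + 1.221 + 3.448 + 3.355 + 3.436 + 0.283 + 0.919) / 10
R_bar = 24.994 / 10 = 2.4994
sigma_hat = R_bar / d2 = 2.4994 / 3.078 = 0.8120

0.8120


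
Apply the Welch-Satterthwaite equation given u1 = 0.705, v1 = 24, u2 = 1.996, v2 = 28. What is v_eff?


uc = sqrt(u1^2 + u2^2) = sqrt(0.705^2 + 1.996^2) = 2.1168469
v_eff = uc^4 / (u1^4/v1 + u2^4/v2)
= 2.1168469^4 / (0.705^4/24 + 1.996^4/28)
= 20.079727 / 0.57716392
v_eff = 34.7903

34.7903


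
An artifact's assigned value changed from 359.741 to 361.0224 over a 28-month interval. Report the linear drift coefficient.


rate = (v2 - v1) / months
= (361.0224 - 359.741) / 28
= 1.2814 / 28
= 0.0458

0.0458


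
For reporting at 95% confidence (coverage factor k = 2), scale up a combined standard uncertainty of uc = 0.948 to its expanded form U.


U = k * uc
U = 2 * 0.948
U = 1.8960

1.8960


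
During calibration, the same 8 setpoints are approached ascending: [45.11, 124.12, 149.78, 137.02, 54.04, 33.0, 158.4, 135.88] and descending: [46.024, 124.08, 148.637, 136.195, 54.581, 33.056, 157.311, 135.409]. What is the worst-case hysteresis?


|45.11 - 46.024| = 0.9140
|124.12 - 124.08| = 0.0400
|149.78 - 148.637| = 1.1430
|137.02 - 136.195| = 0.8250
|54.04 - 54.581| = 0.5410
|33.0 - 33.056| = 0.0560
|158.4 - 157.311| = 1.0890
|135.88 - 135.409| = 0.4710
hysteresis = max(diffs) = 1.1430

1.1430


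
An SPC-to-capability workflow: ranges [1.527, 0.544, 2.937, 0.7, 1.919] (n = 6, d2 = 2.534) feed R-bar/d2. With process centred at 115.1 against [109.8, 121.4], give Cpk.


R_bar = (1.527 + 0.544 + 2.937 + 0.7 + 1.919) / 5 = 1.5254
sigma = R_bar / d2 = 1.5254 / 2.534 = 0.60197316
Cp = (USL - LSL)/(6*sigma) = (121.4 - 109.8)/(6*0.60197316) = 3.2117
Cpu = (121.4 - 115.1)/(3*0.60197316) = 3.4885
Cpl = (115.1 - 109.8)/(3*0.60197316) = 2.9348
Cpk = min(Cpu, Cpl) = 2.9348

2.9348


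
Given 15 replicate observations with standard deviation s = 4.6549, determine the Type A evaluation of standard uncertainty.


u_A = s / sqrt(n)
u_A = 4.6549 / sqrt(15)
u_A = 4.6549 / 3.8729833
u_A = 1.2019

1.2019


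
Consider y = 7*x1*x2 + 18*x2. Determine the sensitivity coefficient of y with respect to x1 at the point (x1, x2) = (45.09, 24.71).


y = 7*x1*x2 + 18*x2
dy/dx1 = 7*x2
Evaluate at x2 = 24.71: c1 = 7 * 24.71
c1 = 172.9700

172.9700


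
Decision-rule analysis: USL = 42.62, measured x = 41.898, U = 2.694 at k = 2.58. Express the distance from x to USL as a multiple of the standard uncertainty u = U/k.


u = U / k = 2.694 / 2.58 = 1.044186
margin = |USL - x| = |42.62 - 41.898| = 0.722
z = margin / u = 0.722 / 1.044186
z = 0.6914

0.6914


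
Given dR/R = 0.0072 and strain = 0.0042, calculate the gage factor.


GF = (dR/R) / epsilon
= 0.0072 / 0.0042
= 1.7143

1.7143


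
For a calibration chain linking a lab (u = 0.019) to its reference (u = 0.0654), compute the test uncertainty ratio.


TUR = u_lab / u_ref
= 0.019 / 0.0654
= 0.2905

0.2905


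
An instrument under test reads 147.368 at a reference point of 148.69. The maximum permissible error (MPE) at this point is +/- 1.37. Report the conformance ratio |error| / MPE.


e = indication - reference = 147.368 - 148.69 = -1.3220
|e| = 1.3220
ratio = |e| / MPE = 1.3220 / 1.37
ratio = 0.9650

0.9650


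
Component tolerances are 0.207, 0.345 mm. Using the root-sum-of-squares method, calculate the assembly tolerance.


RSS = sqrt(0.207^2 + 0.345^2)
= sqrt(0.161874)
= 0.4023

0.4023


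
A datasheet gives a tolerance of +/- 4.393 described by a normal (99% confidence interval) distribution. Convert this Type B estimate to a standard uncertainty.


u_B = half_width / 2.576
u_B = 4.393 / 2.576
u_B = 1.7054

1.7054


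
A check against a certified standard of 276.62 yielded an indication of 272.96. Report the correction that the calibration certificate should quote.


Correction = standard - reading
= 276.62 - 272.96
= 3.6600

3.6600


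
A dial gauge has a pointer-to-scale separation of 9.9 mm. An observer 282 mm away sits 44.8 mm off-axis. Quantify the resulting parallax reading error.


error = h * offset / d
= 9.9 * 44.8 / 282
= 1.5728

1.5728


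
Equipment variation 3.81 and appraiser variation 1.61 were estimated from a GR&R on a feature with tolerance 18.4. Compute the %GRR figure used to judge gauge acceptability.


GRR = sqrt(EV^2 + AV^2) = sqrt(3.81^2 + 1.61^2) = 4.136206
%GRR = GRR / tol * 100 = 4.136206 / 18.4 * 100
%GRR = 22.4794

22.4794


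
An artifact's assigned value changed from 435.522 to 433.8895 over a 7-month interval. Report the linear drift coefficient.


rate = (v2 - v1) / months
= (433.8895 - 435.522) / 7
= -1.6325 / 7
= -0.2332

-0.2332


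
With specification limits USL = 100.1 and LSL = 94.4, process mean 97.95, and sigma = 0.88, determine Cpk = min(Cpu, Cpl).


Cpu = (USL - mean) / (3*sigma) = (100.1 - 97.95) / (3*0.88) = 0.8144
Cpl = (mean - LSL) / (3*sigma) = (97.95 - 94.4) / (3*0.88) = 1.3447
Cpk = min(Cpu, Cpl) = 0.8144

0.8144


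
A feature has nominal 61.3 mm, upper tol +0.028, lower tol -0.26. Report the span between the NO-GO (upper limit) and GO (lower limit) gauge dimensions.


GO = nominal - lower_tol (smallest hole = maximum material condition)
GO = 61.3 - 0.26 = 61.04
NO-GO = nominal + upper_tol (largest hole = least material condition)
NO-GO = 61.3 + 0.028 = 61.328
spread = NO-GO - GO = 61.328 - 61.04 = 0.2880

0.2880


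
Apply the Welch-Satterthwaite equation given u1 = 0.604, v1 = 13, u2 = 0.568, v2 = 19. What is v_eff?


uc = sqrt(u1^2 + u2^2) = sqrt(0.604^2 + 0.568^2) = 0.82912002
v_eff = uc^4 / (u1^4/v1 + u2^4/v2)
= 0.82912002^4 / (0.604^4/13 + 0.568^4/19)
= 0.47257376 / 0.015715971
v_eff = 30.0697

30.0697


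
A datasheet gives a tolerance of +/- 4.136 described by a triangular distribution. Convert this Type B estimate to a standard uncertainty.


u_B = half_width / sqrt(6)
u_B = 4.136 / 2.4494897
u_B = 1.6885

1.6885


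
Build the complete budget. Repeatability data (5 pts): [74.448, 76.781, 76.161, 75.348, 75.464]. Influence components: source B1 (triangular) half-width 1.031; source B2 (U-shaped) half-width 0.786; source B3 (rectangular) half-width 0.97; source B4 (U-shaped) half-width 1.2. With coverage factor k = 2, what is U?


mean = (74.448 + 76.781 + 76.161 + 75.348 + 75.464) / 5 = 75.6404
s = sqrt(sum((x - mean)^2)/(n-1)) = 0.88181988
u_A = s / sqrt(n) = 0.88181988 / sqrt(5) = 0.39436184
u_B1 = 1.031 / sqrt(6) = 0.42090399
u_B2 = 0.786 / sqrt(2) = 0.55578593
u_B3 = 0.97 / sqrt(3) = 0.56002976
u_B4 = 1.2 / sqrt(2) = 0.84852814
uc = sqrt(0.39436184^2 + 0.42090399^2 + 0.55578593^2 + 0.56002976^2 + 0.84852814^2) = 1.2943001
U = k * uc = 2 * 1.2943001
U = 2.5886

2.5886


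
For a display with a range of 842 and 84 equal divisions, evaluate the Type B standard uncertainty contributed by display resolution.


resolution = range / divisions
resolution = 842 / 84 = 10.02381
u_res = resolution / (2*sqrt(3))
u_res = 10.02381 / 3.4641016
u_res = 2.8936

2.8936


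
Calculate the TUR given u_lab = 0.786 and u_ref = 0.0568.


TUR = u_lab / u_ref
= 0.786 / 0.0568
= 13.8380

13.8380


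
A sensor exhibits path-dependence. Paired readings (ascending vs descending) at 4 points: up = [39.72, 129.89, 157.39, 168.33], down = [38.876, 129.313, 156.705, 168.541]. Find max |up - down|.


|39.72 - 38.876| = 0.8440
|129.89 - 129.313| = 0.5770
|157.39 - 156.705| = 0.6850
|168.33 - 168.541| = 0.2110
hysteresis = max(diffs) = 0.8440

0.8440


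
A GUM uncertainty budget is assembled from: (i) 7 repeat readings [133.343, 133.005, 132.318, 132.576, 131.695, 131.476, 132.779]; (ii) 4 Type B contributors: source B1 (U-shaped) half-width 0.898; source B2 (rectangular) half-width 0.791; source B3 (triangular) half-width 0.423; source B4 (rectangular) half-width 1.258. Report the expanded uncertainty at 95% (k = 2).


mean = (133.343 + 133.005 + 132.318 + 132.576 + 131.695 + 131.476 + 132.779) / 7 = 132.456
s = sqrt(sum((x - mean)^2)/(n-1)) = 0.67890402
u_A = s / sqrt(n) = 0.67890402 / sqrt(7) = 0.2566016
u_B1 = 0.898 / sqrt(2) = 0.63498189
u_B2 = 0.791 / sqrt(3) = 0.45668406
u_B3 = 0.423 / sqrt(6) = 0.17268903
u_B4 = 1.258 / sqrt(3) = 0.72630664
uc = sqrt(0.2566016^2 + 0.63498189^2 + 0.45668406^2 + 0.17268903^2 + 0.72630664^2) = 1.1112828
U = k * uc = 2 * 1.1112828
U = 2.2226

2.2226


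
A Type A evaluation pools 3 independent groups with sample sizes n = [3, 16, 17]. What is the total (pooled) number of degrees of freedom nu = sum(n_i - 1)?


nu = sum_i (n_i - 1)
nu = ((3 - 1) + (16 - 1) + (17 - 1))
nu = 2 + 15 + 16
nu = 33

33


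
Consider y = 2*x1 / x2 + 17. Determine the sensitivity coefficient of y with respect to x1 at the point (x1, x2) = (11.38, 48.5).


y = 2*x1 / x2 + 17
dy/dx1 = 2/x2
Evaluate at x2 = 48.5: c1 = 2 / 48.5
c1 = 0.0412

0.0412


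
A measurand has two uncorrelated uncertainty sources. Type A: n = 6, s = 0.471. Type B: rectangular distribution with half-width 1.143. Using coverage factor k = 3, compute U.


u_A = s / sqrt(n) = 0.471 / sqrt(6) = 0.19228494
u_B = half_width / sqrt(3) = 1.143 / sqrt(3) = 0.65991136
uc = sqrt(u_A^2 + u_B^2) = sqrt(0.19228494^2 + 0.65991136^2) = 0.68735471
U = k * uc = 3 * 0.68735471
U = 2.0621

2.0621


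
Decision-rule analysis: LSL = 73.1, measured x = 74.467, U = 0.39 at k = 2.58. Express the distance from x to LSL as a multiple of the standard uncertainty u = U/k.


u = U / k = 0.39 / 2.58 = 0.15116279
margin = |LSL - x| = |73.1 - 74.467| = 1.367
z = margin / u = 1.367 / 0.15116279
z = 9.0432

9.0432


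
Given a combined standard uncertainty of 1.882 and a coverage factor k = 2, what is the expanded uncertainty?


U = k * uc
U = 2 * 1.882
U = 3.7640

3.7640


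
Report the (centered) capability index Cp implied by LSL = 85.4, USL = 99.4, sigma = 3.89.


Cp = (USL - LSL) / (6 * sigma)
= (99.4 - 85.4) / (6 * 3.89)
= 14.0000 / 23.3400
= 0.5998

0.5998


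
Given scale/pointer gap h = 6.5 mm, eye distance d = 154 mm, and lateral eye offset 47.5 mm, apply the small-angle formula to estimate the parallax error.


error = h * offset / d
= 6.5 * 47.5 / 154
= 2.0049

2.0049


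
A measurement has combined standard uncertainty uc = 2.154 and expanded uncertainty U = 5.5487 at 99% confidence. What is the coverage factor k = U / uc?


k = U / uc
k = 5.5487 / 2.154
k = 2.576

2.576


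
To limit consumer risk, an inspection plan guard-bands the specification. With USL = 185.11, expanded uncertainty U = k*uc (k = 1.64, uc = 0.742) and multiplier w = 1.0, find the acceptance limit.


U = k * uc = 1.64 * 0.742 = 1.21688
guard band g = w * U = 1.0 * 1.21688 = 1.21688
AL = USL - g = 185.11 - 1.21688
AL = 183.8931

183.8931


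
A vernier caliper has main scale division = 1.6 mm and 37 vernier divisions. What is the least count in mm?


LC = MSD / n_div
= 1.6 / 37
= 0.0432

0.0432


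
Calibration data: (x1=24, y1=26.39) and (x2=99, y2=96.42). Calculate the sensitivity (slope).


slope = (y2 - y1) / (x2 - x1)
= (96.42 - 26.39) / (99 - 24)
= 70.0300 / 75
= 0.9337

0.9337


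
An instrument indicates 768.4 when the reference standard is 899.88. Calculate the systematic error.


Systematic error = measured - true
= 768.4 - 899.88
= -131.4800

-131.4800


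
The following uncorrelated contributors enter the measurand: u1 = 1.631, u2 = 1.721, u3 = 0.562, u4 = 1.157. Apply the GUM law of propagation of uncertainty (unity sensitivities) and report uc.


uc = sqrt(1.631^2 + 1.721^2 + 0.562^2 + 1.157^2)
uc = sqrt(7.276495)
uc = 2.6975

2.6975


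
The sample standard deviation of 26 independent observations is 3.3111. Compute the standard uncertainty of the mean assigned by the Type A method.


u_A = s / sqrt(n)
u_A = 3.3111 / sqrt(26)
u_A = 3.3111 / 5.0990195
u_A = 0.6494

0.6494


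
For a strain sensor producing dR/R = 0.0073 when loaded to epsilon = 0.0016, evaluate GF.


GF = (dR/R) / epsilon
= 0.0073 / 0.0016
= 4.5625

4.5625


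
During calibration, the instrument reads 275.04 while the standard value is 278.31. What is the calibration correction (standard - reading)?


Correction = standard - reading
= 278.31 - 275.04
= 3.2700

3.2700


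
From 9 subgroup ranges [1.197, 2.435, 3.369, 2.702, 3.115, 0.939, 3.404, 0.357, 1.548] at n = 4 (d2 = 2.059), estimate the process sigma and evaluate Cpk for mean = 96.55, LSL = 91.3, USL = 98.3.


R_bar = (1.197 + 2.435 + 3.369 + 2.702 + 3.115 + 0.939 + 3.404 + 0.357 + 1.548) / 9 = 2.1184444
sigma = R_bar / d2 = 2.1184444 / 2.059 = 1.0288705
Cp = (USL - LSL)/(6*sigma) = (98.3 - 91.3)/(6*1.0288705) = 1.1339
Cpu = (98.3 - 96.55)/(3*1.0288705) = 0.5670
Cpl = (96.55 - 91.3)/(3*1.0288705) = 1.7009
Cpk = min(Cpu, Cpl) = 0.5670

0.5670


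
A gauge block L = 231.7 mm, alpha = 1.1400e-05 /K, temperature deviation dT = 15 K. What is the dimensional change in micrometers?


dL = L * alpha * dT
= 231.7 * 1.1400e-05 * 15
= 0.0396207 mm
dL_um = 0.0396207 * 1000 = 39.6207 um

39.6207


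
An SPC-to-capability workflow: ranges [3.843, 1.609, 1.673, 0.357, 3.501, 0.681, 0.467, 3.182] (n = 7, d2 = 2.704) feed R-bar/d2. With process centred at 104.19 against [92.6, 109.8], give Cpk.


R_bar = (3.843 + 1.609 + 1.673 + 0.357 + 3.501 + 0.681 + 0.467 + 3.182) / 8 = 1.914125
sigma = R_bar / d2 = 1.914125 / 2.704 = 0.70788646
Cp = (USL - LSL)/(6*sigma) = (109.8 - 92.6)/(6*0.70788646) = 4.0496
Cpu = (109.8 - 104.19)/(3*0.70788646) = 2.6417
Cpl = (104.19 - 92.6)/(3*0.70788646) = 5.4576
Cpk = min(Cpu, Cpl) = 2.6417

2.6417


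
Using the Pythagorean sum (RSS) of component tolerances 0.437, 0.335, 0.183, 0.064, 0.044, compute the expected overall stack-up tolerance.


RSS = sqrt(0.437^2 + 0.335^2 + 0.183^2 + 0.064^2 + 0.044^2)
= sqrt(0.342715)
= 0.5854

0.5854


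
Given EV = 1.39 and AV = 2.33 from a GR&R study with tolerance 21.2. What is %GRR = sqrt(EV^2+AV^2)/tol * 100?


GRR = sqrt(EV^2 + AV^2) = sqrt(1.39^2 + 2.33^2) = 2.7131163
%GRR = GRR / tol * 100 = 2.7131163 / 21.2 * 100
%GRR = 12.7977

12.7977


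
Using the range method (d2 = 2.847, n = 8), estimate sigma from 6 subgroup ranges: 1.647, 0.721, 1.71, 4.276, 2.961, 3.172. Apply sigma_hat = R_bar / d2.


R_bar = (1.647 + 0.721 + 1.71 + 4.276 + 2.961 + 3.172) / 6
R_bar = 14.487 / 6 = 2.4145
sigma_hat = R_bar / d2 = 2.4145 / 2.847 = 0.8481

0.8481


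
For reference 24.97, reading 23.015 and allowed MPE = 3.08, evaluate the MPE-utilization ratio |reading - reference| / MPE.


e = indication - reference = 23.015 - 24.97 = -1.9550
|e| = 1.9550
ratio = |e| / MPE = 1.9550 / 3.08
ratio = 0.6347

0.6347


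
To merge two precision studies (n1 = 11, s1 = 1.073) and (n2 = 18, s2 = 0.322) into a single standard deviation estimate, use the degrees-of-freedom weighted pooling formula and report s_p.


s_p = sqrt(((n1-1)*s1^2 + (n2-1)*s2^2) / (n1+n2-2))
numerator = (11-1)*1.073^2 + (18-1)*0.322^2 = 11.51329 + 1.762628 = 13.275918
denominator = 11 + 18 - 2 = 27
s_p^2 = 13.275918 / 27 = 0.49170067
s_p = sqrt(0.49170067) = 0.7012

0.7012


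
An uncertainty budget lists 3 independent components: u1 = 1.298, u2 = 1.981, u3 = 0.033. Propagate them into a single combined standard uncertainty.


uc = sqrt(1.298^2 + 1.981^2 + 0.033^2)
uc = sqrt(5.610254)
uc = 2.3686

2.3686


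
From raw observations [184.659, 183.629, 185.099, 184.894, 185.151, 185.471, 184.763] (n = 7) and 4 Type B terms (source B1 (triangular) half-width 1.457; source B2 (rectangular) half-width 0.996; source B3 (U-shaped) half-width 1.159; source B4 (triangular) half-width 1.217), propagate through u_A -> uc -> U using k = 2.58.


mean = (184.659 + 183.629 + 185.099 + 184.894 + 185.151 + 185.471 + 184.763) / 7 = 184.8094286
s = sqrt(sum((x - mean)^2)/(n-1)) = 0.58645087
u_A = s / sqrt(n) = 0.58645087 / sqrt(7) = 0.22165759
u_B1 = 1.457 / sqrt(6) = 0.59481776
u_B2 = 0.996 / sqrt(3) = 0.57504087
u_B3 = 1.159 / sqrt(2) = 0.81953676
u_B4 = 1.217 / sqrt(6) = 0.49683817
uc = sqrt(0.22165759^2 + 0.59481776^2 + 0.57504087^2 + 0.81953676^2 + 0.49683817^2) = 1.2853408
U = k * uc = 2.58 * 1.2853408
U = 3.3162

3.3162


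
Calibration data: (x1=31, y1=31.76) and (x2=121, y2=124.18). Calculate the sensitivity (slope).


slope = (y2 - y1) / (x2 - x1)
= (124.18 - 31.76) / (121 - 31)
= 92.4200 / 90
= 1.0269

1.0269


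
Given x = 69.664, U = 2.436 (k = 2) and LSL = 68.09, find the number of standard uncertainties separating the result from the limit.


u = U / k = 2.436 / 2 = 1.218
margin = |LSL - x| = |68.09 - 69.664| = 1.574
z = margin / u = 1.574 / 1.218
z = 1.2923

1.2923


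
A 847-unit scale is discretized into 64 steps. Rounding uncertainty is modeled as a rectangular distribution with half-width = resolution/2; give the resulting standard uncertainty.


resolution = range / divisions
resolution = 847 / 64 = 13.234375
u_res = resolution / (2*sqrt(3))
u_res = 13.234375 / 3.4641016
u_res = 3.8204

3.8204


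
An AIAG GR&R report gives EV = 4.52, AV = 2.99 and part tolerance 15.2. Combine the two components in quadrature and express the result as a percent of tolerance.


GRR = sqrt(EV^2 + AV^2) = sqrt(4.52^2 + 2.99^2) = 5.4194557
%GRR = GRR / tol * 100 = 5.4194557 / 15.2 * 100
%GRR = 35.6543

35.6543


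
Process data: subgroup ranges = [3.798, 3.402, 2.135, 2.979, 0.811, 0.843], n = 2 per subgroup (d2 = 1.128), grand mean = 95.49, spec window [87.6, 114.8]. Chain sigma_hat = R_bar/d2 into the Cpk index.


R_bar = (3.798 + 3.402 + 2.135 + 2.979 + 0.811 + 0.843) / 6 = 2.328
sigma = R_bar / d2 = 2.328 / 1.128 = 2.0638298
Cp = (USL - LSL)/(6*sigma) = (114.8 - 87.6)/(6*2.0638298) = 2.1966
Cpu = (114.8 - 95.49)/(3*2.0638298) = 3.1188
Cpl = (95.49 - 87.6)/(3*2.0638298) = 1.2743
Cpk = min(Cpu, Cpl) = 1.2743

1.2743


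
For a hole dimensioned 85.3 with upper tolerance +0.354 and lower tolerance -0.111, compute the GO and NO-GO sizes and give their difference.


GO = nominal - lower_tol (smallest hole = maximum material condition)
GO = 85.3 - 0.111 = 85.189
NO-GO = nominal + upper_tol (largest hole = least material condition)
NO-GO = 85.3 + 0.354 = 85.654
spread = NO-GO - GO = 85.654 - 85.189 = 0.4650

0.4650


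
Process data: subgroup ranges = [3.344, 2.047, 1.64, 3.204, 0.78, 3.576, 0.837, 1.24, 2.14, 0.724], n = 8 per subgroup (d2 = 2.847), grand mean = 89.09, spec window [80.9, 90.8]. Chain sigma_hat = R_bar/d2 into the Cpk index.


R_bar = (3.344 + 2.047 + 1.64 + 3.204 + 0.78 + 3.576 + 0.837 + 1.24 + 2.14 + 0.724) / 10 = 1.9532
sigma = R_bar / d2 = 1.9532 / 2.847 = 0.6860555
Cp = (USL - LSL)/(6*sigma) = (90.8 - 80.9)/(6*0.6860555) = 2.4051
Cpu = (90.8 - 89.09)/(3*0.6860555) = 0.8308
Cpl = (89.09 - 80.9)/(3*0.6860555) = 3.9793
Cpk = min(Cpu, Cpl) = 0.8308

0.8308


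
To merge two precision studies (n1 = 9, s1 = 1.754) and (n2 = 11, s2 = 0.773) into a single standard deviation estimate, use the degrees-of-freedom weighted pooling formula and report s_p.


s_p = sqrt(((n1-1)*s1^2 + (n2-1)*s2^2) / (n1+n2-2))
numerator = (9-1)*1.754^2 + (11-1)*0.773^2 = 24.612128 + 5.97529 = 30.587418
denominator = 9 + 11 - 2 = 18
s_p^2 = 30.587418 / 18 = 1.699301
s_p = sqrt(1.699301) = 1.3036

1.3036


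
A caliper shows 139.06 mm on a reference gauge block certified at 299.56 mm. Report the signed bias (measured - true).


Systematic error = measured - true
= 139.06 - 299.56
= -160.5000

-160.5000
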